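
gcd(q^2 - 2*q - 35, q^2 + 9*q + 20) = q + 5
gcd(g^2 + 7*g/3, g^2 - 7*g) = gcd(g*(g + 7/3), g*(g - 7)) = g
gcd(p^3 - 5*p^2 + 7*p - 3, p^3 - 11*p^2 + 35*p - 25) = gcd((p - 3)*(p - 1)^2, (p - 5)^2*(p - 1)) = p - 1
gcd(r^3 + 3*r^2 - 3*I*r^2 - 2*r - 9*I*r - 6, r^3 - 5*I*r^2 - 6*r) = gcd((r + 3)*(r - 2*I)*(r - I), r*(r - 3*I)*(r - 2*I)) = r - 2*I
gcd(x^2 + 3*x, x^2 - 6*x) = x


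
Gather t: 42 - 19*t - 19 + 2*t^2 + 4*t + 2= 2*t^2 - 15*t + 25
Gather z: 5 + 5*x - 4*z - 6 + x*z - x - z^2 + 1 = 4*x - z^2 + z*(x - 4)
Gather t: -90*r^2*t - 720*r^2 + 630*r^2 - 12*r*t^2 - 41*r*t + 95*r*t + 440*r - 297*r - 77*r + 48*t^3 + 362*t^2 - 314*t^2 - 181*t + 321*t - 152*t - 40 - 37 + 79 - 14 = -90*r^2 + 66*r + 48*t^3 + t^2*(48 - 12*r) + t*(-90*r^2 + 54*r - 12) - 12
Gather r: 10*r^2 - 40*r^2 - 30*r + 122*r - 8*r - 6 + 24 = -30*r^2 + 84*r + 18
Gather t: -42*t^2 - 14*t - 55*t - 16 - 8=-42*t^2 - 69*t - 24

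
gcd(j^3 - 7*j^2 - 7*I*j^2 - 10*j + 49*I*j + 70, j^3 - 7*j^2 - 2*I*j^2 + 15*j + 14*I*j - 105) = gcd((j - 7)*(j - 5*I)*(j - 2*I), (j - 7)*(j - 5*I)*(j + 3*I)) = j^2 + j*(-7 - 5*I) + 35*I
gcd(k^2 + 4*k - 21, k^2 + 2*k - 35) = k + 7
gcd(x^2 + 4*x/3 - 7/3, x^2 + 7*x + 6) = 1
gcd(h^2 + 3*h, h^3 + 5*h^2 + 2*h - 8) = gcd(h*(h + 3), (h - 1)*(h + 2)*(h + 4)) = 1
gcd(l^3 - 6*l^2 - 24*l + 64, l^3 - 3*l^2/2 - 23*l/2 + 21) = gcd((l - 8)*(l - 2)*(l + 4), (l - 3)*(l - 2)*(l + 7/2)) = l - 2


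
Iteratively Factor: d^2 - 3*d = (d)*(d - 3)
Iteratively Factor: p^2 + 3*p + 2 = (p + 1)*(p + 2)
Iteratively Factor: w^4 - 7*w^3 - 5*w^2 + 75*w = (w - 5)*(w^3 - 2*w^2 - 15*w) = w*(w - 5)*(w^2 - 2*w - 15) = w*(w - 5)^2*(w + 3)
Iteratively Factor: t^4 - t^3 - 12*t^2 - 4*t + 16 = (t - 4)*(t^3 + 3*t^2 - 4) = (t - 4)*(t + 2)*(t^2 + t - 2) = (t - 4)*(t - 1)*(t + 2)*(t + 2)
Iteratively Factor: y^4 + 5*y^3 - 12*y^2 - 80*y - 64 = (y + 4)*(y^3 + y^2 - 16*y - 16) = (y + 1)*(y + 4)*(y^2 - 16) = (y - 4)*(y + 1)*(y + 4)*(y + 4)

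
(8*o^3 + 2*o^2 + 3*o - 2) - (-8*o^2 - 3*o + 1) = 8*o^3 + 10*o^2 + 6*o - 3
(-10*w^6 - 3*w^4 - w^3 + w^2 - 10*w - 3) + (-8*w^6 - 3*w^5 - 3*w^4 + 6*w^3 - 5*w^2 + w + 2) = -18*w^6 - 3*w^5 - 6*w^4 + 5*w^3 - 4*w^2 - 9*w - 1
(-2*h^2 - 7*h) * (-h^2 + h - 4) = 2*h^4 + 5*h^3 + h^2 + 28*h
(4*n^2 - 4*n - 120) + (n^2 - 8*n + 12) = 5*n^2 - 12*n - 108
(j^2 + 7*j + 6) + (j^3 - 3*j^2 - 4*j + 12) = j^3 - 2*j^2 + 3*j + 18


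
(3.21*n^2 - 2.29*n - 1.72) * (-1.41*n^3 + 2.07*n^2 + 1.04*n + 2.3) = -4.5261*n^5 + 9.8736*n^4 + 1.0233*n^3 + 1.441*n^2 - 7.0558*n - 3.956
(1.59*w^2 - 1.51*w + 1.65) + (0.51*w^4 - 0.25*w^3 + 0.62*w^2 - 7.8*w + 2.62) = 0.51*w^4 - 0.25*w^3 + 2.21*w^2 - 9.31*w + 4.27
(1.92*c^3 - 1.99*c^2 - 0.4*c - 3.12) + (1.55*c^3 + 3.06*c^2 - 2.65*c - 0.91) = 3.47*c^3 + 1.07*c^2 - 3.05*c - 4.03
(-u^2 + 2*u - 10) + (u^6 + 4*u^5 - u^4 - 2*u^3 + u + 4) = u^6 + 4*u^5 - u^4 - 2*u^3 - u^2 + 3*u - 6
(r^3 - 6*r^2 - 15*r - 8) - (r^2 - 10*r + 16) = r^3 - 7*r^2 - 5*r - 24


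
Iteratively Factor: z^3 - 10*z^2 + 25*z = (z - 5)*(z^2 - 5*z) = (z - 5)^2*(z)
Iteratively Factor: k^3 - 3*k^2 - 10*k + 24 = (k - 2)*(k^2 - k - 12) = (k - 4)*(k - 2)*(k + 3)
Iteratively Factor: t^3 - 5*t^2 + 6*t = (t)*(t^2 - 5*t + 6) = t*(t - 3)*(t - 2)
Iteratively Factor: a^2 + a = (a + 1)*(a)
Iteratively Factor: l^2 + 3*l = (l)*(l + 3)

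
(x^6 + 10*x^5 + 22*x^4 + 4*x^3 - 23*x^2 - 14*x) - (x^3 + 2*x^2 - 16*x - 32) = x^6 + 10*x^5 + 22*x^4 + 3*x^3 - 25*x^2 + 2*x + 32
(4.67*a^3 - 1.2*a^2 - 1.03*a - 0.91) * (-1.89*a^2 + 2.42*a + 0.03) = -8.8263*a^5 + 13.5694*a^4 - 0.8172*a^3 - 0.8087*a^2 - 2.2331*a - 0.0273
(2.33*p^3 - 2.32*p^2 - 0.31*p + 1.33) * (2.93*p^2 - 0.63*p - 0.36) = 6.8269*p^5 - 8.2655*p^4 - 0.2855*p^3 + 4.9274*p^2 - 0.7263*p - 0.4788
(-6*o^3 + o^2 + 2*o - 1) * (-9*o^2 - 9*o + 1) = 54*o^5 + 45*o^4 - 33*o^3 - 8*o^2 + 11*o - 1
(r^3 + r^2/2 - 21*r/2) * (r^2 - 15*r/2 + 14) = r^5 - 7*r^4 - r^3/4 + 343*r^2/4 - 147*r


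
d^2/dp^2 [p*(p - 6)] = 2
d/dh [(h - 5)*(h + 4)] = 2*h - 1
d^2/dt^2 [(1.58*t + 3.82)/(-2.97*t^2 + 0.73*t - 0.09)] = (-(1.58*t + 3.82)*(5.94*t - 0.73)*(11.88*t - 1.46) + (28.1556*t + 20.384)*(2.97*t^2 - 0.73*t + 0.09))/(2.97*t^2 - 0.73*t + 0.09)^3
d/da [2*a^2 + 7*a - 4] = 4*a + 7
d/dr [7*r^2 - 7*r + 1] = 14*r - 7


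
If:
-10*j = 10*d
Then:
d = -j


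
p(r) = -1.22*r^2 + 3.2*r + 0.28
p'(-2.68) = 9.74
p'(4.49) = -7.76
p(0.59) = 1.74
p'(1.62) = -0.75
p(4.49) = -9.95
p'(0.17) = 2.79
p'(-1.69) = 7.32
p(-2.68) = -17.06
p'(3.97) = -6.49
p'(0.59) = 1.76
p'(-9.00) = 25.16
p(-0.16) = -0.26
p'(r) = 3.2 - 2.44*r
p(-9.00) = -127.34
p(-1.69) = -8.61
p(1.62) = 2.26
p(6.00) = -24.44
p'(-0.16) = 3.59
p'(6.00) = -11.44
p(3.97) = -6.24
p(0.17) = 0.79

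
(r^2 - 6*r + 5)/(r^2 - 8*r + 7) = (r - 5)/(r - 7)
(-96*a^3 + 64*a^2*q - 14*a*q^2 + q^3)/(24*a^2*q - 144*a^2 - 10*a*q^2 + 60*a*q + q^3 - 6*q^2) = (-4*a + q)/(q - 6)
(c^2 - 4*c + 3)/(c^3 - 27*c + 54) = (c - 1)/(c^2 + 3*c - 18)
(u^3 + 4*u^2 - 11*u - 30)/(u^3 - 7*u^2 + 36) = (u + 5)/(u - 6)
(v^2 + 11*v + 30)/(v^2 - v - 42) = (v + 5)/(v - 7)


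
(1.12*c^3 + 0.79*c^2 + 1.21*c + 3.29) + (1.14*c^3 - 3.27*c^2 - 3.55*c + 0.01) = 2.26*c^3 - 2.48*c^2 - 2.34*c + 3.3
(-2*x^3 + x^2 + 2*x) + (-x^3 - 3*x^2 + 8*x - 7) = -3*x^3 - 2*x^2 + 10*x - 7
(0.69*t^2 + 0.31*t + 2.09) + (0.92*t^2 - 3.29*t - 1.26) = 1.61*t^2 - 2.98*t + 0.83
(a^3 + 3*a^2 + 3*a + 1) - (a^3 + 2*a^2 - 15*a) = a^2 + 18*a + 1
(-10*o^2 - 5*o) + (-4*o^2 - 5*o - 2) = -14*o^2 - 10*o - 2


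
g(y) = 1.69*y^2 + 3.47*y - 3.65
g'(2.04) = 10.37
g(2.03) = 10.36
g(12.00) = 281.35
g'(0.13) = 3.91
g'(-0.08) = 3.20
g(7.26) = 110.62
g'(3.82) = 16.38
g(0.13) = -3.17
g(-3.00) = 1.15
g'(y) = 3.38*y + 3.47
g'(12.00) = 44.03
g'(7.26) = 28.01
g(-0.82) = -5.36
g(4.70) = 49.99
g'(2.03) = 10.33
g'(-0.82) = 0.70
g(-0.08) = -3.92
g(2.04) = 10.46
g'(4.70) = 19.36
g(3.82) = 34.27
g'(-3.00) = -6.67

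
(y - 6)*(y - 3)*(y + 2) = y^3 - 7*y^2 + 36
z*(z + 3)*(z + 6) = z^3 + 9*z^2 + 18*z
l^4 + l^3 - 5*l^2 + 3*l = l*(l - 1)^2*(l + 3)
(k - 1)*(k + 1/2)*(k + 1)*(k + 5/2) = k^4 + 3*k^3 + k^2/4 - 3*k - 5/4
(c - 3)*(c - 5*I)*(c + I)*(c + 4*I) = c^4 - 3*c^3 + 21*c^2 - 63*c + 20*I*c - 60*I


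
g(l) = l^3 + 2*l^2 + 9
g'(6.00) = 132.00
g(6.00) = 297.00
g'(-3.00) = 15.00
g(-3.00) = 0.00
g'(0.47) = 2.54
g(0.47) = 9.55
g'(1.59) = 13.94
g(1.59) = 18.08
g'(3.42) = 48.77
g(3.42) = 72.39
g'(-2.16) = 5.36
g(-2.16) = 8.25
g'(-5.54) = 69.91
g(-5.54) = -99.65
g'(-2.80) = 12.32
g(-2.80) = 2.73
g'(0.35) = 1.77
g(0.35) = 9.29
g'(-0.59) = -1.32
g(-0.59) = 9.49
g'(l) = 3*l^2 + 4*l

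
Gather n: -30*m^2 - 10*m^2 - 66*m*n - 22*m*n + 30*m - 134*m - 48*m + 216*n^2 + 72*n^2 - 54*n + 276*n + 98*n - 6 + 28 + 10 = -40*m^2 - 152*m + 288*n^2 + n*(320 - 88*m) + 32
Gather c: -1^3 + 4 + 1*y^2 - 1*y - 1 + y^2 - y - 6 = 2*y^2 - 2*y - 4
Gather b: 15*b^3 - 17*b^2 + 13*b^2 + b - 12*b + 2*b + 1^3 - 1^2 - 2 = 15*b^3 - 4*b^2 - 9*b - 2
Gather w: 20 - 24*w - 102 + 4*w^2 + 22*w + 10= 4*w^2 - 2*w - 72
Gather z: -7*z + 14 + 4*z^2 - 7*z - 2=4*z^2 - 14*z + 12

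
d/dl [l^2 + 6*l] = 2*l + 6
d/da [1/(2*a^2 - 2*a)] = (1/2 - a)/(a^2*(a - 1)^2)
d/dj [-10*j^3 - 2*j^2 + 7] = 2*j*(-15*j - 2)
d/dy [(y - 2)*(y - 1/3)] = 2*y - 7/3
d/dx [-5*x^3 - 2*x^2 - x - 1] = -15*x^2 - 4*x - 1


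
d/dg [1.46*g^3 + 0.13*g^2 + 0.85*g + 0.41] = 4.38*g^2 + 0.26*g + 0.85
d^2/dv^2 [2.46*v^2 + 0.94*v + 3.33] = 4.92000000000000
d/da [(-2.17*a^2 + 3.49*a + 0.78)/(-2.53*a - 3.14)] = (5.4901*a^2 + 13.6276*a - 8.9852)/(6.4009*a^2 + 15.8884*a + 9.8596)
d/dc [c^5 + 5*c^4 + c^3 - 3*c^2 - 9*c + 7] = 5*c^4 + 20*c^3 + 3*c^2 - 6*c - 9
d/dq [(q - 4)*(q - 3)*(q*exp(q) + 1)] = q^3*exp(q) - 4*q^2*exp(q) - 2*q*exp(q) + 2*q + 12*exp(q) - 7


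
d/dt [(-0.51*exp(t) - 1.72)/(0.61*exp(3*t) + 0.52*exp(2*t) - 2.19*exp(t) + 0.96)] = (0.6222*exp(3*t) + 3.4128*exp(2*t) + 1.7888*exp(t) - 4.2564)*exp(t)/(0.3721*exp(6*t) + 0.6344*exp(5*t) - 2.4014*exp(4*t) - 1.1064*exp(3*t) + 5.7945*exp(2*t) - 4.2048*exp(t) + 0.9216)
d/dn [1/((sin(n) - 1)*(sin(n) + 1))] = -2*sin(n)/cos(n)^3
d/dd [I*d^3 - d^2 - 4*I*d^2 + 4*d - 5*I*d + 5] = 3*I*d^2 - 2*d - 8*I*d + 4 - 5*I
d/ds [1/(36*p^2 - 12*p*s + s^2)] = 2*(6*p - s)/(36*p^2 - 12*p*s + s^2)^2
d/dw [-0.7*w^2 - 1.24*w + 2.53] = -1.4*w - 1.24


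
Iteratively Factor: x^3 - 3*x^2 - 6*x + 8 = (x - 1)*(x^2 - 2*x - 8) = (x - 4)*(x - 1)*(x + 2)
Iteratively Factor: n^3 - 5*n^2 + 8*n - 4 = (n - 2)*(n^2 - 3*n + 2) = (n - 2)^2*(n - 1)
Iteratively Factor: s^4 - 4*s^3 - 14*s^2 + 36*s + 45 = (s - 3)*(s^3 - s^2 - 17*s - 15) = (s - 3)*(s + 1)*(s^2 - 2*s - 15) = (s - 3)*(s + 1)*(s + 3)*(s - 5)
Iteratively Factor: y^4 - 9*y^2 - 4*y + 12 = (y - 1)*(y^3 + y^2 - 8*y - 12) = (y - 3)*(y - 1)*(y^2 + 4*y + 4) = (y - 3)*(y - 1)*(y + 2)*(y + 2)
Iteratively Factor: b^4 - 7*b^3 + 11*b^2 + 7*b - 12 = (b + 1)*(b^3 - 8*b^2 + 19*b - 12) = (b - 1)*(b + 1)*(b^2 - 7*b + 12) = (b - 4)*(b - 1)*(b + 1)*(b - 3)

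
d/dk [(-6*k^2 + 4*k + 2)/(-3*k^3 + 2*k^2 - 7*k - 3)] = 2*(-9*k^4 + 12*k^3 + 26*k^2 + 14*k + 1)/(9*k^6 - 12*k^5 + 46*k^4 - 10*k^3 + 37*k^2 + 42*k + 9)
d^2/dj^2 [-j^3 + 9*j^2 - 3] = 18 - 6*j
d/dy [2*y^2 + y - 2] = 4*y + 1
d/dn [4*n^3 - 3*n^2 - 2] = 6*n*(2*n - 1)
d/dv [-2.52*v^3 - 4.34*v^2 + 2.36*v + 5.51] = -7.56*v^2 - 8.68*v + 2.36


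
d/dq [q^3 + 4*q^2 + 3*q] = 3*q^2 + 8*q + 3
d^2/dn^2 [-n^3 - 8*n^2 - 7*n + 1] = -6*n - 16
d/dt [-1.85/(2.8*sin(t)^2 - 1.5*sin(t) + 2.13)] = (10.36*sin(t) - 2.775)*cos(t)/(2.8*sin(t)^2 - 1.5*sin(t) + 2.13)^2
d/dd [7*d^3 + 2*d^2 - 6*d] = 21*d^2 + 4*d - 6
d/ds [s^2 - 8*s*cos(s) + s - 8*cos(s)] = 8*s*sin(s) + 2*s - 8*sqrt(2)*cos(s + pi/4) + 1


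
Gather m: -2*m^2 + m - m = -2*m^2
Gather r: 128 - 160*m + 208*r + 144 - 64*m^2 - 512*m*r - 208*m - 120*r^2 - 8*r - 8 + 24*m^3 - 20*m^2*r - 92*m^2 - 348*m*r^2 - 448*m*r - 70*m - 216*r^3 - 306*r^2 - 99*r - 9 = 24*m^3 - 156*m^2 - 438*m - 216*r^3 + r^2*(-348*m - 426) + r*(-20*m^2 - 960*m + 101) + 255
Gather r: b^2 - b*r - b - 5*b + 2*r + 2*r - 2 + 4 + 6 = b^2 - 6*b + r*(4 - b) + 8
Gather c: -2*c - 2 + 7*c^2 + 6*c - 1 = 7*c^2 + 4*c - 3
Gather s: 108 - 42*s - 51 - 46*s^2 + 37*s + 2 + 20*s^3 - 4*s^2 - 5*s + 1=20*s^3 - 50*s^2 - 10*s + 60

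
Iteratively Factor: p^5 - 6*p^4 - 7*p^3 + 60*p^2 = (p + 3)*(p^4 - 9*p^3 + 20*p^2) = (p - 4)*(p + 3)*(p^3 - 5*p^2) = p*(p - 4)*(p + 3)*(p^2 - 5*p) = p^2*(p - 4)*(p + 3)*(p - 5)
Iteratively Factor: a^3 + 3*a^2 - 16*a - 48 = (a - 4)*(a^2 + 7*a + 12) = (a - 4)*(a + 4)*(a + 3)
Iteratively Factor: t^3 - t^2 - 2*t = (t - 2)*(t^2 + t) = (t - 2)*(t + 1)*(t)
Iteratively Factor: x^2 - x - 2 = (x + 1)*(x - 2)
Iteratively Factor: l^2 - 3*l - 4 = (l - 4)*(l + 1)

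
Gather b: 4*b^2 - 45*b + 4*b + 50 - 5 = 4*b^2 - 41*b + 45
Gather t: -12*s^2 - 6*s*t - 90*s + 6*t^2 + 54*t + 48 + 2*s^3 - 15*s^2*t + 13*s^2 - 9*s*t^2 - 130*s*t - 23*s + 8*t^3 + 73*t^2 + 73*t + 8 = 2*s^3 + s^2 - 113*s + 8*t^3 + t^2*(79 - 9*s) + t*(-15*s^2 - 136*s + 127) + 56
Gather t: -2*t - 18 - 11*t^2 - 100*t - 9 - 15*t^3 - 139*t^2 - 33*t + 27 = -15*t^3 - 150*t^2 - 135*t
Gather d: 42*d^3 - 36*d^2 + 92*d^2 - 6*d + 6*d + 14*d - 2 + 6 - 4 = 42*d^3 + 56*d^2 + 14*d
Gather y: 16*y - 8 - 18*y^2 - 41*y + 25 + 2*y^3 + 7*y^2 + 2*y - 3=2*y^3 - 11*y^2 - 23*y + 14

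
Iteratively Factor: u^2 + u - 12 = (u + 4)*(u - 3)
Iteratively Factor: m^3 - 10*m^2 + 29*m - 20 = (m - 1)*(m^2 - 9*m + 20) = (m - 5)*(m - 1)*(m - 4)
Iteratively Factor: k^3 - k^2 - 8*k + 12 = (k - 2)*(k^2 + k - 6) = (k - 2)^2*(k + 3)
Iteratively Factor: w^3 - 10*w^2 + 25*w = (w - 5)*(w^2 - 5*w) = w*(w - 5)*(w - 5)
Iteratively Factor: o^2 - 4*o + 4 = (o - 2)*(o - 2)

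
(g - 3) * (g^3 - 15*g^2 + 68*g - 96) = g^4 - 18*g^3 + 113*g^2 - 300*g + 288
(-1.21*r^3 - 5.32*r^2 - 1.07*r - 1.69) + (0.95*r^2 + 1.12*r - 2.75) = -1.21*r^3 - 4.37*r^2 + 0.05*r - 4.44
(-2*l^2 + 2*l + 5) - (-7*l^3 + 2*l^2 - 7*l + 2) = 7*l^3 - 4*l^2 + 9*l + 3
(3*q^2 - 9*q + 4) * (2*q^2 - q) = 6*q^4 - 21*q^3 + 17*q^2 - 4*q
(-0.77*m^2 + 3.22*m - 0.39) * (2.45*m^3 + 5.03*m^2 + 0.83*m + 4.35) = -1.8865*m^5 + 4.0159*m^4 + 14.602*m^3 - 2.6386*m^2 + 13.6833*m - 1.6965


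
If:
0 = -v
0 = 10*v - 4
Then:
No Solution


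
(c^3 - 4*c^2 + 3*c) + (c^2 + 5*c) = c^3 - 3*c^2 + 8*c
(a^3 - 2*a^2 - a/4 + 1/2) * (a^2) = a^5 - 2*a^4 - a^3/4 + a^2/2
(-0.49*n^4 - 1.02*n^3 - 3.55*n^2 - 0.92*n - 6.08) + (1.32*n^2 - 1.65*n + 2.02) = -0.49*n^4 - 1.02*n^3 - 2.23*n^2 - 2.57*n - 4.06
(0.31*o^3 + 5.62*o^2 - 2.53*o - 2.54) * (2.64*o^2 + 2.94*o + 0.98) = 0.8184*o^5 + 15.7482*o^4 + 10.1474*o^3 - 8.6362*o^2 - 9.947*o - 2.4892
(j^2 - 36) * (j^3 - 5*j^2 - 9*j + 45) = j^5 - 5*j^4 - 45*j^3 + 225*j^2 + 324*j - 1620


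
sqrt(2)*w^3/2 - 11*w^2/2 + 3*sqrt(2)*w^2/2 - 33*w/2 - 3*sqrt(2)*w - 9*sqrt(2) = (w + 3)*(w - 6*sqrt(2))*(sqrt(2)*w/2 + 1/2)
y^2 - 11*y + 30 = (y - 6)*(y - 5)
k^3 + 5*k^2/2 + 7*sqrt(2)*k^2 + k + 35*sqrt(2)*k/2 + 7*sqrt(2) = (k + 1/2)*(k + 2)*(k + 7*sqrt(2))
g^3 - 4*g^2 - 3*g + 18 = (g - 3)^2*(g + 2)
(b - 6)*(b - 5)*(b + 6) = b^3 - 5*b^2 - 36*b + 180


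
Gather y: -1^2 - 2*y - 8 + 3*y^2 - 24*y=3*y^2 - 26*y - 9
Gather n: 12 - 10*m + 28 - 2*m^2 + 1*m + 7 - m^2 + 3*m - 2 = -3*m^2 - 6*m + 45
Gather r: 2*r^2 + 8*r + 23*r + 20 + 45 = 2*r^2 + 31*r + 65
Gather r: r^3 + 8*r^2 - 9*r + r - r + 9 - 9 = r^3 + 8*r^2 - 9*r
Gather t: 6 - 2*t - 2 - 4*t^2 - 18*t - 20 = -4*t^2 - 20*t - 16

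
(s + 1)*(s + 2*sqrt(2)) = s^2 + s + 2*sqrt(2)*s + 2*sqrt(2)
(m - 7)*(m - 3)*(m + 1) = m^3 - 9*m^2 + 11*m + 21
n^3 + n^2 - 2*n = n*(n - 1)*(n + 2)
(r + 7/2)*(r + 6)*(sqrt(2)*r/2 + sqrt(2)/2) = sqrt(2)*r^3/2 + 21*sqrt(2)*r^2/4 + 61*sqrt(2)*r/4 + 21*sqrt(2)/2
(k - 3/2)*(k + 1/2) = k^2 - k - 3/4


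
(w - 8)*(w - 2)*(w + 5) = w^3 - 5*w^2 - 34*w + 80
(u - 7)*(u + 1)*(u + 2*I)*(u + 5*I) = u^4 - 6*u^3 + 7*I*u^3 - 17*u^2 - 42*I*u^2 + 60*u - 49*I*u + 70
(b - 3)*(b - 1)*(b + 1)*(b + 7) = b^4 + 4*b^3 - 22*b^2 - 4*b + 21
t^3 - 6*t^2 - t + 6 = (t - 6)*(t - 1)*(t + 1)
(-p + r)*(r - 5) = -p*r + 5*p + r^2 - 5*r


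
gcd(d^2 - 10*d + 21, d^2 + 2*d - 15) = d - 3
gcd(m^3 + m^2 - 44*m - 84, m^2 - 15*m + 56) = m - 7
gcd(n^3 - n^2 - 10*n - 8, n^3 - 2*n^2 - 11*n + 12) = n - 4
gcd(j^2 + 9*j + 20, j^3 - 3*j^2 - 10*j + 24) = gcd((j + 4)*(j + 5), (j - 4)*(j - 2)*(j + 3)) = 1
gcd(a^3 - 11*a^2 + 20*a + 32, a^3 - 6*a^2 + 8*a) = a - 4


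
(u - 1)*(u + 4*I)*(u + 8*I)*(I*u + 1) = I*u^4 - 11*u^3 - I*u^3 + 11*u^2 - 20*I*u^2 - 32*u + 20*I*u + 32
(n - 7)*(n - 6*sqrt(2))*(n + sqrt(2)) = n^3 - 5*sqrt(2)*n^2 - 7*n^2 - 12*n + 35*sqrt(2)*n + 84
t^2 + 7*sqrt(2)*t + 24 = (t + 3*sqrt(2))*(t + 4*sqrt(2))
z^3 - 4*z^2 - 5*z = z*(z - 5)*(z + 1)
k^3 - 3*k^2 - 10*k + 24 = (k - 4)*(k - 2)*(k + 3)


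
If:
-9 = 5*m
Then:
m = -9/5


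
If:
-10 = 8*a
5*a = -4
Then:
No Solution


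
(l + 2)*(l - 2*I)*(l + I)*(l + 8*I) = l^4 + 2*l^3 + 7*I*l^3 + 10*l^2 + 14*I*l^2 + 20*l + 16*I*l + 32*I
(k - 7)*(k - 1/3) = k^2 - 22*k/3 + 7/3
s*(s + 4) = s^2 + 4*s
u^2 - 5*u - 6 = (u - 6)*(u + 1)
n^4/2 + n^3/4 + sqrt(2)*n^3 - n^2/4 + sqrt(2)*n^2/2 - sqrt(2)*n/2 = n*(n/2 + sqrt(2))*(n - 1/2)*(n + 1)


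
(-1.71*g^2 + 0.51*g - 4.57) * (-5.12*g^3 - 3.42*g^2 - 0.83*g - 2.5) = 8.7552*g^5 + 3.237*g^4 + 23.0735*g^3 + 19.4811*g^2 + 2.5181*g + 11.425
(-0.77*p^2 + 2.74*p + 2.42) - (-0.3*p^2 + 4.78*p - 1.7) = -0.47*p^2 - 2.04*p + 4.12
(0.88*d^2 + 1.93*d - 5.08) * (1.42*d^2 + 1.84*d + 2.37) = 1.2496*d^4 + 4.3598*d^3 - 1.5768*d^2 - 4.7731*d - 12.0396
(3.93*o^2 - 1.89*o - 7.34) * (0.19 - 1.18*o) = -4.6374*o^3 + 2.9769*o^2 + 8.3021*o - 1.3946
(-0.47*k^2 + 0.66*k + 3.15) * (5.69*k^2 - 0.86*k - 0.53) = -2.6743*k^4 + 4.1596*k^3 + 17.605*k^2 - 3.0588*k - 1.6695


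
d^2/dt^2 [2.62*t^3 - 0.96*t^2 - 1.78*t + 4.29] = 15.72*t - 1.92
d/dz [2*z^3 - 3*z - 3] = 6*z^2 - 3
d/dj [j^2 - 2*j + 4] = 2*j - 2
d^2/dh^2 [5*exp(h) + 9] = 5*exp(h)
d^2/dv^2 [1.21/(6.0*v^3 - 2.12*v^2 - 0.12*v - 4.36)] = ((5.1304 - 43.56*v)*(-6.0*v^3 + 2.12*v^2 + 0.12*v + 4.36) - 1.21*(-36.0*v^2 + 8.48*v + 0.24)*(-18.0*v^2 + 4.24*v + 0.12))/(-6.0*v^3 + 2.12*v^2 + 0.12*v + 4.36)^3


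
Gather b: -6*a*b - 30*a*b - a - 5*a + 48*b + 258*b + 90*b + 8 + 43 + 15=-6*a + b*(396 - 36*a) + 66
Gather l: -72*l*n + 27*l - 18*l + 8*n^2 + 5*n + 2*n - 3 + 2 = l*(9 - 72*n) + 8*n^2 + 7*n - 1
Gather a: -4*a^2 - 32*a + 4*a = -4*a^2 - 28*a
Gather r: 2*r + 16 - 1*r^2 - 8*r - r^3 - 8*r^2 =-r^3 - 9*r^2 - 6*r + 16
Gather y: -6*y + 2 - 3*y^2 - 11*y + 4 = -3*y^2 - 17*y + 6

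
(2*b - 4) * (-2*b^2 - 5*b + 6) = -4*b^3 - 2*b^2 + 32*b - 24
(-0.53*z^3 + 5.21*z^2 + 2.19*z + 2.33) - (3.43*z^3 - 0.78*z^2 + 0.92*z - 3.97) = -3.96*z^3 + 5.99*z^2 + 1.27*z + 6.3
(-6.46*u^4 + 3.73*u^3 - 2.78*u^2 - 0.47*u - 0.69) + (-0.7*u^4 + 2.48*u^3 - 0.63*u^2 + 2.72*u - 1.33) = -7.16*u^4 + 6.21*u^3 - 3.41*u^2 + 2.25*u - 2.02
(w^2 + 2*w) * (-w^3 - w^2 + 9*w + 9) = -w^5 - 3*w^4 + 7*w^3 + 27*w^2 + 18*w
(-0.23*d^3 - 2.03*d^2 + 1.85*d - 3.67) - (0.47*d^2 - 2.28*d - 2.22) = -0.23*d^3 - 2.5*d^2 + 4.13*d - 1.45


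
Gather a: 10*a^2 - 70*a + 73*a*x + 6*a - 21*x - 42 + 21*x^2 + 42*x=10*a^2 + a*(73*x - 64) + 21*x^2 + 21*x - 42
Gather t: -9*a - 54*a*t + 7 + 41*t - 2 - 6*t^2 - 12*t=-9*a - 6*t^2 + t*(29 - 54*a) + 5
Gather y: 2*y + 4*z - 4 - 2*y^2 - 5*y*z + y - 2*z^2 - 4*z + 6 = -2*y^2 + y*(3 - 5*z) - 2*z^2 + 2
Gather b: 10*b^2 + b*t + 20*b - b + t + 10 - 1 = 10*b^2 + b*(t + 19) + t + 9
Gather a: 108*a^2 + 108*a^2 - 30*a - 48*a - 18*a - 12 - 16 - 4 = 216*a^2 - 96*a - 32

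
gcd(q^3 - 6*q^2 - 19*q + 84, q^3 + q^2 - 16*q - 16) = q + 4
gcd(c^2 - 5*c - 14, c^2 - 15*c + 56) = c - 7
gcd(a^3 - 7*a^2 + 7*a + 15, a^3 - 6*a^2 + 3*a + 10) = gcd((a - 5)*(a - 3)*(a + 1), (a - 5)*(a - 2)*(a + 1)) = a^2 - 4*a - 5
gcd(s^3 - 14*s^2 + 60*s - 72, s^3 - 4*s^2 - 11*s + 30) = s - 2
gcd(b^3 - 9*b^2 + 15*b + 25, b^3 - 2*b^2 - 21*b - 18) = b + 1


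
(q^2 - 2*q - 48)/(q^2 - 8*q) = (q + 6)/q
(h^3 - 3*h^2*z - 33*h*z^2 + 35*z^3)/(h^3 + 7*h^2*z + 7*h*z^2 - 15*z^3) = (h - 7*z)/(h + 3*z)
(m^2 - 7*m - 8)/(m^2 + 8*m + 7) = (m - 8)/(m + 7)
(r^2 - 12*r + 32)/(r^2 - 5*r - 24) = (r - 4)/(r + 3)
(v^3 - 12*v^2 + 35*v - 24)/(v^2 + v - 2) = (v^2 - 11*v + 24)/(v + 2)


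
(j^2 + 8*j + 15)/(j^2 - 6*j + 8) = (j^2 + 8*j + 15)/(j^2 - 6*j + 8)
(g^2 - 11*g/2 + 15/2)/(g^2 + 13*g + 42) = (2*g^2 - 11*g + 15)/(2*(g^2 + 13*g + 42))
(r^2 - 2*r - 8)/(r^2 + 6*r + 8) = (r - 4)/(r + 4)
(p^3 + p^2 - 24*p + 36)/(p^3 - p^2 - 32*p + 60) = (p - 3)/(p - 5)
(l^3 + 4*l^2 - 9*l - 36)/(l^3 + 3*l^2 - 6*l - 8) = (l^2 - 9)/(l^2 - l - 2)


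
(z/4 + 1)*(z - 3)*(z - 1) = z^3/4 - 13*z/4 + 3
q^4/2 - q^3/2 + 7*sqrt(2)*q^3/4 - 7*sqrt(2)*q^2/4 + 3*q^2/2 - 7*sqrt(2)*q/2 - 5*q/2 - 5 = (q/2 + 1/2)*(q - 2)*(q + sqrt(2))*(q + 5*sqrt(2)/2)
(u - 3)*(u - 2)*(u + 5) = u^3 - 19*u + 30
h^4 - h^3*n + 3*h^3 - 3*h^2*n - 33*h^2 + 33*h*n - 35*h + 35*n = (h - 5)*(h + 1)*(h + 7)*(h - n)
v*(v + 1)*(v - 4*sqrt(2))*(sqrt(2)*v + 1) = sqrt(2)*v^4 - 7*v^3 + sqrt(2)*v^3 - 7*v^2 - 4*sqrt(2)*v^2 - 4*sqrt(2)*v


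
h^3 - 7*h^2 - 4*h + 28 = (h - 7)*(h - 2)*(h + 2)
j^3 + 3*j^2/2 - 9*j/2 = j*(j - 3/2)*(j + 3)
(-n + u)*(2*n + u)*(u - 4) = -2*n^2*u + 8*n^2 + n*u^2 - 4*n*u + u^3 - 4*u^2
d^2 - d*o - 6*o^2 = (d - 3*o)*(d + 2*o)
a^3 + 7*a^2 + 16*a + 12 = (a + 2)^2*(a + 3)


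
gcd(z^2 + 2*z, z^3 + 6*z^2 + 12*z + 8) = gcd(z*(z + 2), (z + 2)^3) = z + 2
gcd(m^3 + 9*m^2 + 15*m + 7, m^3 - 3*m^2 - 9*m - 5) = m^2 + 2*m + 1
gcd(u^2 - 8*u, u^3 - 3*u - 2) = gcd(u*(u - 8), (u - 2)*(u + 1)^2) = 1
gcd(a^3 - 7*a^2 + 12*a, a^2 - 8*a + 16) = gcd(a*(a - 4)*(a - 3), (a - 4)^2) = a - 4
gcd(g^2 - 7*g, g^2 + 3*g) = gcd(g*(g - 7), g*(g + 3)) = g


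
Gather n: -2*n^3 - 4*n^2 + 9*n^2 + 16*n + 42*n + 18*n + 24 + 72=-2*n^3 + 5*n^2 + 76*n + 96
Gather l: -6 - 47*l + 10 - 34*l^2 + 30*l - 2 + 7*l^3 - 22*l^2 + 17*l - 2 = 7*l^3 - 56*l^2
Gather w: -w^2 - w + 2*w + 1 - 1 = -w^2 + w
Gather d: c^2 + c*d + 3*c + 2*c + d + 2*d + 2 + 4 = c^2 + 5*c + d*(c + 3) + 6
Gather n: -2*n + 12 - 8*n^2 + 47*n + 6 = -8*n^2 + 45*n + 18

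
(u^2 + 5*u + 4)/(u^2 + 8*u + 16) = (u + 1)/(u + 4)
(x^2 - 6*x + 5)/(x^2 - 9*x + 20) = (x - 1)/(x - 4)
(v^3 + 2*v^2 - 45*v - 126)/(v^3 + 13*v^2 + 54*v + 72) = (v - 7)/(v + 4)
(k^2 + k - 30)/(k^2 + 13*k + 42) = (k - 5)/(k + 7)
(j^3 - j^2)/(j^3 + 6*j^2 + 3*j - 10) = j^2/(j^2 + 7*j + 10)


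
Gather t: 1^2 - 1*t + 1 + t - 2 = 0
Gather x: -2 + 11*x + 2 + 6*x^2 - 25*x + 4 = 6*x^2 - 14*x + 4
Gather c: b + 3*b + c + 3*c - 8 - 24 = 4*b + 4*c - 32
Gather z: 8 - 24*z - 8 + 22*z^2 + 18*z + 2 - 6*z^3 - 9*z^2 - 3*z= -6*z^3 + 13*z^2 - 9*z + 2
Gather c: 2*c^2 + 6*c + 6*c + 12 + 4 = 2*c^2 + 12*c + 16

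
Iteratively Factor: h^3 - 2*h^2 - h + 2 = (h - 2)*(h^2 - 1) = (h - 2)*(h + 1)*(h - 1)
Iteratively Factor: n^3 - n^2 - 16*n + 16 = (n - 4)*(n^2 + 3*n - 4) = (n - 4)*(n - 1)*(n + 4)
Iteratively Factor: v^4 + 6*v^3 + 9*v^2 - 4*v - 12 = (v + 2)*(v^3 + 4*v^2 + v - 6) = (v + 2)*(v + 3)*(v^2 + v - 2) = (v + 2)^2*(v + 3)*(v - 1)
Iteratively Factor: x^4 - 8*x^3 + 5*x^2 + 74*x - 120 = (x - 5)*(x^3 - 3*x^2 - 10*x + 24) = (x - 5)*(x - 2)*(x^2 - x - 12) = (x - 5)*(x - 4)*(x - 2)*(x + 3)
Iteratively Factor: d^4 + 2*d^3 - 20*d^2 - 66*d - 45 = (d - 5)*(d^3 + 7*d^2 + 15*d + 9) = (d - 5)*(d + 3)*(d^2 + 4*d + 3) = (d - 5)*(d + 3)^2*(d + 1)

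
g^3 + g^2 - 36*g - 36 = (g - 6)*(g + 1)*(g + 6)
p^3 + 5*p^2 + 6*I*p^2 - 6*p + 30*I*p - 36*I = (p - 1)*(p + 6)*(p + 6*I)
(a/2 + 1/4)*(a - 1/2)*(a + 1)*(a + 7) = a^4/2 + 4*a^3 + 27*a^2/8 - a - 7/8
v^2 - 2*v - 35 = (v - 7)*(v + 5)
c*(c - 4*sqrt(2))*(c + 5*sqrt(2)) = c^3 + sqrt(2)*c^2 - 40*c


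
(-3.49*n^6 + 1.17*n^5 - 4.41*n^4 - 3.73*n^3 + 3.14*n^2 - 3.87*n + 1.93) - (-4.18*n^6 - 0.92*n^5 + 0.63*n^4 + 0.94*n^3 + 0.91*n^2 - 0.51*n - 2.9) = 0.69*n^6 + 2.09*n^5 - 5.04*n^4 - 4.67*n^3 + 2.23*n^2 - 3.36*n + 4.83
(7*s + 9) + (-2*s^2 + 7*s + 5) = -2*s^2 + 14*s + 14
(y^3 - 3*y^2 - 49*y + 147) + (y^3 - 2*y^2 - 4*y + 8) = 2*y^3 - 5*y^2 - 53*y + 155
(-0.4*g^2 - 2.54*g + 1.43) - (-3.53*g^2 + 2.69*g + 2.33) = 3.13*g^2 - 5.23*g - 0.9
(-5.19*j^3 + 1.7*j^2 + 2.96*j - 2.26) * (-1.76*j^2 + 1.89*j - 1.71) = 9.1344*j^5 - 12.8011*j^4 + 6.8783*j^3 + 6.665*j^2 - 9.333*j + 3.8646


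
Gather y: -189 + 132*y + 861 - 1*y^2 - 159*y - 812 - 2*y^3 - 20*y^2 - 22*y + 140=-2*y^3 - 21*y^2 - 49*y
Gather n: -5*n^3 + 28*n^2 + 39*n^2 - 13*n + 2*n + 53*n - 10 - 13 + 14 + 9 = -5*n^3 + 67*n^2 + 42*n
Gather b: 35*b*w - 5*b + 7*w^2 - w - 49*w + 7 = b*(35*w - 5) + 7*w^2 - 50*w + 7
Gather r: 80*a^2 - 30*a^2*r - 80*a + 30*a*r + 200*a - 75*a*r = 80*a^2 + 120*a + r*(-30*a^2 - 45*a)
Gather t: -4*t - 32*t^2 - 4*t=-32*t^2 - 8*t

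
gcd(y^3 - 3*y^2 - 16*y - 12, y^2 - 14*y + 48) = y - 6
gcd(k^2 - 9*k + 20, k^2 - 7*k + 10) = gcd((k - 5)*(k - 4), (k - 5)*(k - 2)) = k - 5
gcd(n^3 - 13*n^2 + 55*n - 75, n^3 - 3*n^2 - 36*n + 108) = n - 3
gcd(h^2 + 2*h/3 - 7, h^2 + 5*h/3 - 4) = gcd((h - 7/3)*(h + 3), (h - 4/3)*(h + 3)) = h + 3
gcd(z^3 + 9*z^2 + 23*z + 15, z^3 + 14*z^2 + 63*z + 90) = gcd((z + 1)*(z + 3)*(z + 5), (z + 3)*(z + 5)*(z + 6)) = z^2 + 8*z + 15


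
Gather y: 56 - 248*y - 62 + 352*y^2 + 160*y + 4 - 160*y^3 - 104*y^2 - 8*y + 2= -160*y^3 + 248*y^2 - 96*y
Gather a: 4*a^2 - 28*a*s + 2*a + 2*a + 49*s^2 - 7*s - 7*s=4*a^2 + a*(4 - 28*s) + 49*s^2 - 14*s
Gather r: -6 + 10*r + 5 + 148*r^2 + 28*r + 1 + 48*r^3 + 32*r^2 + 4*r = 48*r^3 + 180*r^2 + 42*r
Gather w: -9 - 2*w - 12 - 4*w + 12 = -6*w - 9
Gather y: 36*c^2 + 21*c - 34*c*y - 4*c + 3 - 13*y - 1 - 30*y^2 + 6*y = 36*c^2 + 17*c - 30*y^2 + y*(-34*c - 7) + 2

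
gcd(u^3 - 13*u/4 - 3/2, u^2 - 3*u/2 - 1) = u^2 - 3*u/2 - 1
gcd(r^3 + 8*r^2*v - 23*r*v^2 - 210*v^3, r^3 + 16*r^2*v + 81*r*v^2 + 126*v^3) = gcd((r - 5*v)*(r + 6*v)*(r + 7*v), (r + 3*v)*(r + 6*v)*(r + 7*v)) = r^2 + 13*r*v + 42*v^2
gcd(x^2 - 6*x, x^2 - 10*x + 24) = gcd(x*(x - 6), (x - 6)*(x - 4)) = x - 6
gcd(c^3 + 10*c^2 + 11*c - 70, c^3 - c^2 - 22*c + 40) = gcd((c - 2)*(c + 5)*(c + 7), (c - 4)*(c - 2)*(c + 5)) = c^2 + 3*c - 10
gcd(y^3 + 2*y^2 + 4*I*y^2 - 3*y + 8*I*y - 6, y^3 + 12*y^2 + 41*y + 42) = y + 2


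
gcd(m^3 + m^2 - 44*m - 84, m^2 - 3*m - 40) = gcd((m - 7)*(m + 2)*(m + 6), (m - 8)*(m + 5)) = 1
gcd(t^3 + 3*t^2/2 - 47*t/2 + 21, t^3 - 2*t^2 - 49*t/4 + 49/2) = t - 7/2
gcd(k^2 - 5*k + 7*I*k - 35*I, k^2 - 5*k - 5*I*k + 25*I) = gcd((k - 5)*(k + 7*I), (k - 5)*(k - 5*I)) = k - 5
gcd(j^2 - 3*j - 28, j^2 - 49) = j - 7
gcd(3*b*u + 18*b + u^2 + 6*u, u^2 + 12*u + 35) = 1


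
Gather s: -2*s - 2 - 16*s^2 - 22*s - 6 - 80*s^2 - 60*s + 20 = -96*s^2 - 84*s + 12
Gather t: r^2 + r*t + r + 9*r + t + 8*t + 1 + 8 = r^2 + 10*r + t*(r + 9) + 9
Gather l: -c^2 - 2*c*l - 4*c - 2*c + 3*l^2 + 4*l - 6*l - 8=-c^2 - 6*c + 3*l^2 + l*(-2*c - 2) - 8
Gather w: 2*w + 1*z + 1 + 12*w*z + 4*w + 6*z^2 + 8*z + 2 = w*(12*z + 6) + 6*z^2 + 9*z + 3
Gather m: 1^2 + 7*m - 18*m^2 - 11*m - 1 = -18*m^2 - 4*m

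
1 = 1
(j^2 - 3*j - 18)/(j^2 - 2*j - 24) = (j + 3)/(j + 4)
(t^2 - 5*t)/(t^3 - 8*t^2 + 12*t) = (t - 5)/(t^2 - 8*t + 12)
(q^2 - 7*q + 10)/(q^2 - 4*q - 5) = (q - 2)/(q + 1)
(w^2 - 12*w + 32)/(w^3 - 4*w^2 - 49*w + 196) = (w - 8)/(w^2 - 49)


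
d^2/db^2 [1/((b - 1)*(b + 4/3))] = 6*(9*(b - 1)^2 + 3*(b - 1)*(3*b + 4) + (3*b + 4)^2)/((b - 1)^3*(3*b + 4)^3)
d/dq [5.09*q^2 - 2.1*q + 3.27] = 10.18*q - 2.1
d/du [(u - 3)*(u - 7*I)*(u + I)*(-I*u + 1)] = -4*I*u^3 + u^2*(-15 + 9*I) + u*(30 - 26*I) + 7 + 39*I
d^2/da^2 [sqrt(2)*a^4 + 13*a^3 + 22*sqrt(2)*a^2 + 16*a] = 12*sqrt(2)*a^2 + 78*a + 44*sqrt(2)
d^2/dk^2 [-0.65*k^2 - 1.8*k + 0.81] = -1.30000000000000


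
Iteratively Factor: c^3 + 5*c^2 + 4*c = (c)*(c^2 + 5*c + 4) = c*(c + 1)*(c + 4)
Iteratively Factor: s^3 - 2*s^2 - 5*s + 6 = (s + 2)*(s^2 - 4*s + 3) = (s - 3)*(s + 2)*(s - 1)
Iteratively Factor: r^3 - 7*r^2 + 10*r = (r)*(r^2 - 7*r + 10) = r*(r - 5)*(r - 2)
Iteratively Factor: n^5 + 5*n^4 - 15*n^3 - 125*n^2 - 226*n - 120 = (n + 4)*(n^4 + n^3 - 19*n^2 - 49*n - 30) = (n + 1)*(n + 4)*(n^3 - 19*n - 30) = (n - 5)*(n + 1)*(n + 4)*(n^2 + 5*n + 6) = (n - 5)*(n + 1)*(n + 3)*(n + 4)*(n + 2)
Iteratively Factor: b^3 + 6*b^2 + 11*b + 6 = (b + 3)*(b^2 + 3*b + 2) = (b + 2)*(b + 3)*(b + 1)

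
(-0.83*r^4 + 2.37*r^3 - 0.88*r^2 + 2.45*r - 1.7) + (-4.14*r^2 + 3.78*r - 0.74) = -0.83*r^4 + 2.37*r^3 - 5.02*r^2 + 6.23*r - 2.44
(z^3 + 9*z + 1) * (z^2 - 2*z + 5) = z^5 - 2*z^4 + 14*z^3 - 17*z^2 + 43*z + 5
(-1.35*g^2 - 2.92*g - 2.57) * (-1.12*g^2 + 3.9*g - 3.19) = 1.512*g^4 - 1.9946*g^3 - 4.2031*g^2 - 0.7082*g + 8.1983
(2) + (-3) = -1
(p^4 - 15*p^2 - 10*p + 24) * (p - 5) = p^5 - 5*p^4 - 15*p^3 + 65*p^2 + 74*p - 120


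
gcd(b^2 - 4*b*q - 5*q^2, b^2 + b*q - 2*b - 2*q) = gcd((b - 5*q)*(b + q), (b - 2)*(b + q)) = b + q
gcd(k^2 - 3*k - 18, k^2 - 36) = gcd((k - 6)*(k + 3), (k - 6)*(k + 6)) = k - 6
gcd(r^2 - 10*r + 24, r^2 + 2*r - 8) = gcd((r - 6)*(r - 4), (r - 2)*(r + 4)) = 1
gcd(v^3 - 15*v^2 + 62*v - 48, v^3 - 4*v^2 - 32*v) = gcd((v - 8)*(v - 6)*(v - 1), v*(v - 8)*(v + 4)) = v - 8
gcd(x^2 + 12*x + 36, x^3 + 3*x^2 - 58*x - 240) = x + 6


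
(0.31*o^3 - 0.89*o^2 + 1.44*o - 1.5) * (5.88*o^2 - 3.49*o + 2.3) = 1.8228*o^5 - 6.3151*o^4 + 12.2863*o^3 - 15.8926*o^2 + 8.547*o - 3.45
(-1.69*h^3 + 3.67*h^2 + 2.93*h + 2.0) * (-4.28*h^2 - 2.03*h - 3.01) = 7.2332*h^5 - 12.2769*h^4 - 14.9036*h^3 - 25.5546*h^2 - 12.8793*h - 6.02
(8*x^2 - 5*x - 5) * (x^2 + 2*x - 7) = 8*x^4 + 11*x^3 - 71*x^2 + 25*x + 35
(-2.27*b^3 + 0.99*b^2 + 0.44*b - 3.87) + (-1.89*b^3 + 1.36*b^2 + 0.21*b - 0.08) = -4.16*b^3 + 2.35*b^2 + 0.65*b - 3.95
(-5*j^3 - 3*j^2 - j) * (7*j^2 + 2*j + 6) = -35*j^5 - 31*j^4 - 43*j^3 - 20*j^2 - 6*j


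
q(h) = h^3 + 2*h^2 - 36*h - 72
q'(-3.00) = -21.00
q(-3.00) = 27.00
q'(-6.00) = 48.00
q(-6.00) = 0.00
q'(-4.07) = -2.59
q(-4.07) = 40.23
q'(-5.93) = 45.77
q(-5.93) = 3.28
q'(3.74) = 20.92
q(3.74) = -126.35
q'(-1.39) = -35.76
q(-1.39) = -20.78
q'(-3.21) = -17.93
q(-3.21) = 31.09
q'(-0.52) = -37.27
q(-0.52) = -52.88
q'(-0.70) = -37.33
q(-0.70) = -46.16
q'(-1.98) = -32.16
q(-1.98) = -0.64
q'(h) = 3*h^2 + 4*h - 36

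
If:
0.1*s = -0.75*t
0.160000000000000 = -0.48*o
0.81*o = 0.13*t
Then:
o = -0.33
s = 15.58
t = -2.08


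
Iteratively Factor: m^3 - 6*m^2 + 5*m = (m - 1)*(m^2 - 5*m) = (m - 5)*(m - 1)*(m)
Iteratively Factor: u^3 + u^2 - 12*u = (u - 3)*(u^2 + 4*u) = (u - 3)*(u + 4)*(u)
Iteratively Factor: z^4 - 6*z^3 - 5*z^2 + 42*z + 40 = (z - 4)*(z^3 - 2*z^2 - 13*z - 10) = (z - 4)*(z + 2)*(z^2 - 4*z - 5) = (z - 5)*(z - 4)*(z + 2)*(z + 1)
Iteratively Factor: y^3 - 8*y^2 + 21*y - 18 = (y - 3)*(y^2 - 5*y + 6) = (y - 3)^2*(y - 2)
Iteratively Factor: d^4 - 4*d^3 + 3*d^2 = (d)*(d^3 - 4*d^2 + 3*d) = d*(d - 3)*(d^2 - d) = d^2*(d - 3)*(d - 1)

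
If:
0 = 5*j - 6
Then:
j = 6/5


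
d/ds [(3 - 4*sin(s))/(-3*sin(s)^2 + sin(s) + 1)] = (-12*sin(s)^2 + 18*sin(s) - 7)*cos(s)/(-3*sin(s)^2 + sin(s) + 1)^2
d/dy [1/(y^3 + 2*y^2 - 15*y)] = (-3*y^2 - 4*y + 15)/(y^2*(y^2 + 2*y - 15)^2)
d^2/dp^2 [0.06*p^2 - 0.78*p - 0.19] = 0.120000000000000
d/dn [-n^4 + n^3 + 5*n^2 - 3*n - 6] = -4*n^3 + 3*n^2 + 10*n - 3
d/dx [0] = 0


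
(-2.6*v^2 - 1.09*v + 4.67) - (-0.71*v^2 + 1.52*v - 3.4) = -1.89*v^2 - 2.61*v + 8.07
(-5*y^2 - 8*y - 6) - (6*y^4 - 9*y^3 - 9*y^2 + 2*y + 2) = -6*y^4 + 9*y^3 + 4*y^2 - 10*y - 8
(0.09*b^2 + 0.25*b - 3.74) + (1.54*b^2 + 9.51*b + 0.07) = 1.63*b^2 + 9.76*b - 3.67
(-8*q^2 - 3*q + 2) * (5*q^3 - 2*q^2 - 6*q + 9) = -40*q^5 + q^4 + 64*q^3 - 58*q^2 - 39*q + 18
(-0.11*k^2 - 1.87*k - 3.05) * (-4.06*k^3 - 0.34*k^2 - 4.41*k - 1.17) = 0.4466*k^5 + 7.6296*k^4 + 13.5039*k^3 + 9.4124*k^2 + 15.6384*k + 3.5685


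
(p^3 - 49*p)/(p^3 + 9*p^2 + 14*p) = (p - 7)/(p + 2)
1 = 1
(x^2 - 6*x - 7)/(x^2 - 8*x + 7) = (x + 1)/(x - 1)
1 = 1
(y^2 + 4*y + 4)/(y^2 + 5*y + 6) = (y + 2)/(y + 3)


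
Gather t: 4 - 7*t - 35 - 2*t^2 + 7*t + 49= 18 - 2*t^2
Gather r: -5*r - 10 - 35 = -5*r - 45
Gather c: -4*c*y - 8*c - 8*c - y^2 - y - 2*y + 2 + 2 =c*(-4*y - 16) - y^2 - 3*y + 4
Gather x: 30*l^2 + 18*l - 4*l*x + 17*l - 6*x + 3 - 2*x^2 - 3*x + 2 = 30*l^2 + 35*l - 2*x^2 + x*(-4*l - 9) + 5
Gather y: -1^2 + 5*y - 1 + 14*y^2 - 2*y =14*y^2 + 3*y - 2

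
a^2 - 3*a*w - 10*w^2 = (a - 5*w)*(a + 2*w)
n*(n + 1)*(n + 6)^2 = n^4 + 13*n^3 + 48*n^2 + 36*n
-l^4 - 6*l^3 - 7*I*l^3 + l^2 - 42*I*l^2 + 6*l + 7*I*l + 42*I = (l + 6)*(l + 7*I)*(I*l - I)*(I*l + I)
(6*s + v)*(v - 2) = 6*s*v - 12*s + v^2 - 2*v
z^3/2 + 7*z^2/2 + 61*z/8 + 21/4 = (z/2 + 1)*(z + 3/2)*(z + 7/2)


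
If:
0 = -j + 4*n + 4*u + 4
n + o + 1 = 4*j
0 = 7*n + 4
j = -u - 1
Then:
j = -16/35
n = -4/7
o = -79/35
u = -19/35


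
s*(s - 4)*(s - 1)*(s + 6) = s^4 + s^3 - 26*s^2 + 24*s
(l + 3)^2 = l^2 + 6*l + 9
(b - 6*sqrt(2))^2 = b^2 - 12*sqrt(2)*b + 72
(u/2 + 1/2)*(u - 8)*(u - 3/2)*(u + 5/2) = u^4/2 - 3*u^3 - 75*u^2/8 + 73*u/8 + 15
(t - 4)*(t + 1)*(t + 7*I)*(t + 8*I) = t^4 - 3*t^3 + 15*I*t^3 - 60*t^2 - 45*I*t^2 + 168*t - 60*I*t + 224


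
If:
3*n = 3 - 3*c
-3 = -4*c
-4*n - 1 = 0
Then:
No Solution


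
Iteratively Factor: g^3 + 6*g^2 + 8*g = (g)*(g^2 + 6*g + 8) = g*(g + 2)*(g + 4)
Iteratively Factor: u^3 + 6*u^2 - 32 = (u + 4)*(u^2 + 2*u - 8) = (u - 2)*(u + 4)*(u + 4)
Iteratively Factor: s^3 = (s)*(s^2) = s^2*(s)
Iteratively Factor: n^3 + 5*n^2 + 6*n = (n + 2)*(n^2 + 3*n) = n*(n + 2)*(n + 3)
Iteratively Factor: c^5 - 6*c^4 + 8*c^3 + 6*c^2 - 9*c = (c - 3)*(c^4 - 3*c^3 - c^2 + 3*c) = (c - 3)^2*(c^3 - c) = (c - 3)^2*(c - 1)*(c^2 + c) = c*(c - 3)^2*(c - 1)*(c + 1)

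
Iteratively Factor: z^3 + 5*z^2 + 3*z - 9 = (z + 3)*(z^2 + 2*z - 3) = (z - 1)*(z + 3)*(z + 3)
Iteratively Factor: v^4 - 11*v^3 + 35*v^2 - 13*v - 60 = (v + 1)*(v^3 - 12*v^2 + 47*v - 60) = (v - 5)*(v + 1)*(v^2 - 7*v + 12) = (v - 5)*(v - 4)*(v + 1)*(v - 3)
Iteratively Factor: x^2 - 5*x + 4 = (x - 4)*(x - 1)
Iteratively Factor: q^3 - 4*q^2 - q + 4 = (q - 1)*(q^2 - 3*q - 4) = (q - 1)*(q + 1)*(q - 4)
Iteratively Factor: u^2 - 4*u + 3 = (u - 1)*(u - 3)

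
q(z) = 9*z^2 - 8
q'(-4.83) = -86.94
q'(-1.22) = -21.96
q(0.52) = -5.57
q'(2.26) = 40.68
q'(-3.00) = -54.00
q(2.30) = 39.61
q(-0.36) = -6.83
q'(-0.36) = -6.48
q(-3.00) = 73.00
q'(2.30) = 41.40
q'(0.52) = 9.36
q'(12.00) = 216.00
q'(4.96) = 89.28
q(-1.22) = 5.40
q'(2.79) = 50.22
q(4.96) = 213.41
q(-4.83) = 201.96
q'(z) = 18*z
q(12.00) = 1288.00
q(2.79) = 62.06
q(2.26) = 37.97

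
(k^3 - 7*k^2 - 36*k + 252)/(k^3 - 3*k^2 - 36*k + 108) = (k - 7)/(k - 3)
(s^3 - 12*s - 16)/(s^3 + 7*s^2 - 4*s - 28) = (s^2 - 2*s - 8)/(s^2 + 5*s - 14)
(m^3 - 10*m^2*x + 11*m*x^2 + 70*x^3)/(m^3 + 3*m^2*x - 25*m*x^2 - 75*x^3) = (m^2 - 5*m*x - 14*x^2)/(m^2 + 8*m*x + 15*x^2)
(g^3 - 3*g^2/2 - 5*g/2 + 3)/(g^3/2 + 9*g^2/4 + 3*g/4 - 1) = 2*(2*g^3 - 3*g^2 - 5*g + 6)/(2*g^3 + 9*g^2 + 3*g - 4)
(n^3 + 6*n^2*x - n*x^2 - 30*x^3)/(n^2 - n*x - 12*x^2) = (-n^2 - 3*n*x + 10*x^2)/(-n + 4*x)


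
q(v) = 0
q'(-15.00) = 0.00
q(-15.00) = 0.00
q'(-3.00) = 0.00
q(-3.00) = 0.00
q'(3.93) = 0.00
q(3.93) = 0.00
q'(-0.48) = 0.00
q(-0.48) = 0.00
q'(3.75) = 0.00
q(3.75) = 0.00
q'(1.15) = 0.00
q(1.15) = 0.00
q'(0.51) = 0.00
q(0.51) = 0.00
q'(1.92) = 0.00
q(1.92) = 0.00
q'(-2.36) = 0.00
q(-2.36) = 0.00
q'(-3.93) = 0.00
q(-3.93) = 0.00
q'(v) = 0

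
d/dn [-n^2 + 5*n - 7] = 5 - 2*n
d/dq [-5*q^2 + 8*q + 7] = 8 - 10*q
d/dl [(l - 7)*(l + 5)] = 2*l - 2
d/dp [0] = 0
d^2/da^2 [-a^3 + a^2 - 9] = 2 - 6*a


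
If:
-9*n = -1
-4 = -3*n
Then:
No Solution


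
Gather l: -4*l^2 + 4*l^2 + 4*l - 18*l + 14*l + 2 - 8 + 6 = 0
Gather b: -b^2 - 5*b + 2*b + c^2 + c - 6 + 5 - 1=-b^2 - 3*b + c^2 + c - 2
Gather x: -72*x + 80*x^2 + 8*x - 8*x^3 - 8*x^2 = -8*x^3 + 72*x^2 - 64*x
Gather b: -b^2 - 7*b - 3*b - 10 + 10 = -b^2 - 10*b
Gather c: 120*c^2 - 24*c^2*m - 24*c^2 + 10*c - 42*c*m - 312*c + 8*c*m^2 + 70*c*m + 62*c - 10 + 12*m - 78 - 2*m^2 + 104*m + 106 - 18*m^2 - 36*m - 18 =c^2*(96 - 24*m) + c*(8*m^2 + 28*m - 240) - 20*m^2 + 80*m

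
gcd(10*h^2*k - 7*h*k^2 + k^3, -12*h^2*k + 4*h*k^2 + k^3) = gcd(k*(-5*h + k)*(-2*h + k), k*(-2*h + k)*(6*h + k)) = 2*h*k - k^2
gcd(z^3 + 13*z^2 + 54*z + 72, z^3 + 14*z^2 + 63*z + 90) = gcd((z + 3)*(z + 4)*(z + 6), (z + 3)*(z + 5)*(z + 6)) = z^2 + 9*z + 18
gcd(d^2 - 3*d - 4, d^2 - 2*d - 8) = d - 4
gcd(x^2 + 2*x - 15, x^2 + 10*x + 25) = x + 5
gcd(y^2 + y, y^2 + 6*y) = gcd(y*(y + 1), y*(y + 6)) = y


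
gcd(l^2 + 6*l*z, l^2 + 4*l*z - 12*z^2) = l + 6*z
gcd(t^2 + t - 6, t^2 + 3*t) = t + 3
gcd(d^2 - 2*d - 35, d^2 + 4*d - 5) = d + 5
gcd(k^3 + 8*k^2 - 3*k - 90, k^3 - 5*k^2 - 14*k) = 1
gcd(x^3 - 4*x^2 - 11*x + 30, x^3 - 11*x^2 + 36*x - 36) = x - 2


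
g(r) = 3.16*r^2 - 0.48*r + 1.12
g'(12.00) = 75.36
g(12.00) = 450.40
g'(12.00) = 75.36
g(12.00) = 450.40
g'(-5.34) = -34.23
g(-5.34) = 93.79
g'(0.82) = 4.70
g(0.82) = 2.85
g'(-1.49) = -9.90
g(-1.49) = 8.85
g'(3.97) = 24.61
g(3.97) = 49.02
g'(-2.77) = -17.99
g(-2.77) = 26.70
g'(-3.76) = -24.24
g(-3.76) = 47.60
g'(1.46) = 8.75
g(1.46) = 7.16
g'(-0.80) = -5.54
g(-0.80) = 3.53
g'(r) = 6.32*r - 0.48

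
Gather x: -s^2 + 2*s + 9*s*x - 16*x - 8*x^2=-s^2 + 2*s - 8*x^2 + x*(9*s - 16)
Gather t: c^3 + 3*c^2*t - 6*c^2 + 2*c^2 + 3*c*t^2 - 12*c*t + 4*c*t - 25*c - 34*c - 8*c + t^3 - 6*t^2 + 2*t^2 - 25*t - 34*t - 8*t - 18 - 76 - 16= c^3 - 4*c^2 - 67*c + t^3 + t^2*(3*c - 4) + t*(3*c^2 - 8*c - 67) - 110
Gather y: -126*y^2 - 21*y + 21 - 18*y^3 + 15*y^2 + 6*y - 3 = -18*y^3 - 111*y^2 - 15*y + 18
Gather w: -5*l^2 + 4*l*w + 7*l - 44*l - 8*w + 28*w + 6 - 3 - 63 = -5*l^2 - 37*l + w*(4*l + 20) - 60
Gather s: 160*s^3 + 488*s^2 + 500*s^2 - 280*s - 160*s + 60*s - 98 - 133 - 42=160*s^3 + 988*s^2 - 380*s - 273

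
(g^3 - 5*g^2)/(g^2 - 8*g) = g*(g - 5)/(g - 8)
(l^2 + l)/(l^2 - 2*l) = (l + 1)/(l - 2)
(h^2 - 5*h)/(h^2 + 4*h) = (h - 5)/(h + 4)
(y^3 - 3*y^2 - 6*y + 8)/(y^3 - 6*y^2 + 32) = (y - 1)/(y - 4)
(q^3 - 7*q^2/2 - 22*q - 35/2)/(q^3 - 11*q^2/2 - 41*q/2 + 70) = (2*q^2 + 7*q + 5)/(2*q^2 + 3*q - 20)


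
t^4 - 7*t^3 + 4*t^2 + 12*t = t*(t - 6)*(t - 2)*(t + 1)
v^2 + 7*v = v*(v + 7)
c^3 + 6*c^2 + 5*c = c*(c + 1)*(c + 5)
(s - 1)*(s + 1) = s^2 - 1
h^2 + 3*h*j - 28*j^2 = (h - 4*j)*(h + 7*j)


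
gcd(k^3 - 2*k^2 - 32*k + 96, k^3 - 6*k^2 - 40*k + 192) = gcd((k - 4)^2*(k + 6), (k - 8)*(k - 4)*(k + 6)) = k^2 + 2*k - 24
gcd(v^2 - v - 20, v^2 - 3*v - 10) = v - 5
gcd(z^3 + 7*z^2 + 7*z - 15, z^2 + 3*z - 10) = z + 5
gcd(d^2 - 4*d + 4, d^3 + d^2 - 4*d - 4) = d - 2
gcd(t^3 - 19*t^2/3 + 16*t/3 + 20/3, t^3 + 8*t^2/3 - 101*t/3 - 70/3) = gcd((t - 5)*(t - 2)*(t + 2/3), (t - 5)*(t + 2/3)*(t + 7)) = t^2 - 13*t/3 - 10/3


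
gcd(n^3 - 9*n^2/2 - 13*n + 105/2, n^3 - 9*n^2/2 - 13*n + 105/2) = n^3 - 9*n^2/2 - 13*n + 105/2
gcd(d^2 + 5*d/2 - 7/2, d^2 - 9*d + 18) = 1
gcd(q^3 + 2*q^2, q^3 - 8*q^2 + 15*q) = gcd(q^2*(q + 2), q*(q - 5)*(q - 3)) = q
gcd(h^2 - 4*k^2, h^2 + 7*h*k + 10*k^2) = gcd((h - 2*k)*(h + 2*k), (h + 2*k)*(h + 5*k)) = h + 2*k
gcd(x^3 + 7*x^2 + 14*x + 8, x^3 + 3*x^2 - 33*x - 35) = x + 1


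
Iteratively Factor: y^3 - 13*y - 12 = (y - 4)*(y^2 + 4*y + 3) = (y - 4)*(y + 3)*(y + 1)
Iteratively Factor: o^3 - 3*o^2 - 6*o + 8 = (o - 1)*(o^2 - 2*o - 8) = (o - 4)*(o - 1)*(o + 2)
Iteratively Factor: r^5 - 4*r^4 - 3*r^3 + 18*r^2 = (r - 3)*(r^4 - r^3 - 6*r^2) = r*(r - 3)*(r^3 - r^2 - 6*r) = r^2*(r - 3)*(r^2 - r - 6) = r^2*(r - 3)^2*(r + 2)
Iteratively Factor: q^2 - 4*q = (q)*(q - 4)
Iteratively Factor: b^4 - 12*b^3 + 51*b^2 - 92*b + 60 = (b - 3)*(b^3 - 9*b^2 + 24*b - 20) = (b - 3)*(b - 2)*(b^2 - 7*b + 10) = (b - 3)*(b - 2)^2*(b - 5)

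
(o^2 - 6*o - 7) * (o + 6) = o^3 - 43*o - 42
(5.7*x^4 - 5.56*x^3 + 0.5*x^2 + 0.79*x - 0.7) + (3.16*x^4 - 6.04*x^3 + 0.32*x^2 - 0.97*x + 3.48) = 8.86*x^4 - 11.6*x^3 + 0.82*x^2 - 0.18*x + 2.78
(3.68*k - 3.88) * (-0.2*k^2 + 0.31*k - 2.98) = -0.736*k^3 + 1.9168*k^2 - 12.1692*k + 11.5624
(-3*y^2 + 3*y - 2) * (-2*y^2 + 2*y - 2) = 6*y^4 - 12*y^3 + 16*y^2 - 10*y + 4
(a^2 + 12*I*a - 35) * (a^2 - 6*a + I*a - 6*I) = a^4 - 6*a^3 + 13*I*a^3 - 47*a^2 - 78*I*a^2 + 282*a - 35*I*a + 210*I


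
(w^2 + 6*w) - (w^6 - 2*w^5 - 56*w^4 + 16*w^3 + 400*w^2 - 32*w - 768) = -w^6 + 2*w^5 + 56*w^4 - 16*w^3 - 399*w^2 + 38*w + 768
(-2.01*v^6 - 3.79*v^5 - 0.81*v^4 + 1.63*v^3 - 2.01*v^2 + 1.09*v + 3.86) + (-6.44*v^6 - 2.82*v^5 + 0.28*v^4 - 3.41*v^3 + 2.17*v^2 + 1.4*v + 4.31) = -8.45*v^6 - 6.61*v^5 - 0.53*v^4 - 1.78*v^3 + 0.16*v^2 + 2.49*v + 8.17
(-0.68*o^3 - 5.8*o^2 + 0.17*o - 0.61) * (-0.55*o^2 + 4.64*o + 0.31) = 0.374*o^5 + 0.0347999999999997*o^4 - 27.2163*o^3 - 0.6737*o^2 - 2.7777*o - 0.1891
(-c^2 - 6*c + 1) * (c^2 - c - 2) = -c^4 - 5*c^3 + 9*c^2 + 11*c - 2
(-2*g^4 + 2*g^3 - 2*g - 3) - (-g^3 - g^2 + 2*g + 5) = -2*g^4 + 3*g^3 + g^2 - 4*g - 8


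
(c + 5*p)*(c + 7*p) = c^2 + 12*c*p + 35*p^2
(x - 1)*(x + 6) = x^2 + 5*x - 6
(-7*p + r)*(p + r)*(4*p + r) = -28*p^3 - 31*p^2*r - 2*p*r^2 + r^3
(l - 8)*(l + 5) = l^2 - 3*l - 40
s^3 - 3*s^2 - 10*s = s*(s - 5)*(s + 2)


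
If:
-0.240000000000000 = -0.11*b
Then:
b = 2.18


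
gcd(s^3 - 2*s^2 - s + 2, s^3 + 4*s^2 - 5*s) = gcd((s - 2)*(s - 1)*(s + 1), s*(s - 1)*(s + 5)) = s - 1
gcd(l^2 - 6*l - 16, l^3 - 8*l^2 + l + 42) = l + 2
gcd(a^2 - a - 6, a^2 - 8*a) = 1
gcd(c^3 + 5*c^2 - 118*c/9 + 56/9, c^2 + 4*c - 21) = c + 7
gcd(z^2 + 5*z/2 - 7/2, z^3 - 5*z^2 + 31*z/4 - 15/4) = z - 1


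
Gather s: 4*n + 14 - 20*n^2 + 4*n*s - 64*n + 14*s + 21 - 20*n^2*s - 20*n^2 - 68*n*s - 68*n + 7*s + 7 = -40*n^2 - 128*n + s*(-20*n^2 - 64*n + 21) + 42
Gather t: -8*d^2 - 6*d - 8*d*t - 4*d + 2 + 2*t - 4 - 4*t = -8*d^2 - 10*d + t*(-8*d - 2) - 2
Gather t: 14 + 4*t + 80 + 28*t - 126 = 32*t - 32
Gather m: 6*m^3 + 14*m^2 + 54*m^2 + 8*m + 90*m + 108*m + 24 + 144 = 6*m^3 + 68*m^2 + 206*m + 168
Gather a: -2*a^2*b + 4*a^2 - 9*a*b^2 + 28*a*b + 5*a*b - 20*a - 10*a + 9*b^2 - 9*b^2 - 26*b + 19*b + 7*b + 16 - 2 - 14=a^2*(4 - 2*b) + a*(-9*b^2 + 33*b - 30)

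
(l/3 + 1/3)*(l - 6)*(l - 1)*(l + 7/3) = l^4/3 - 11*l^3/9 - 5*l^2 + 11*l/9 + 14/3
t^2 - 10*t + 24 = (t - 6)*(t - 4)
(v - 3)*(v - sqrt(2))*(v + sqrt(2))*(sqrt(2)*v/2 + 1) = sqrt(2)*v^4/2 - 3*sqrt(2)*v^3/2 + v^3 - 3*v^2 - sqrt(2)*v^2 - 2*v + 3*sqrt(2)*v + 6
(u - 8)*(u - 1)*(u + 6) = u^3 - 3*u^2 - 46*u + 48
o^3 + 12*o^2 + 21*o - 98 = (o - 2)*(o + 7)^2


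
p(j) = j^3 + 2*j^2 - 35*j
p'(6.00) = 97.00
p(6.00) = 78.00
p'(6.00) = 97.00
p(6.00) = 78.00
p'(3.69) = 20.61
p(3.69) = -51.67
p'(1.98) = -15.32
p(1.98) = -53.70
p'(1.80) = -18.08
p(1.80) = -50.69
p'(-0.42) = -36.15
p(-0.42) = 14.98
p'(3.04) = 4.88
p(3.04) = -59.82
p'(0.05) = -34.79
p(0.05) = -1.74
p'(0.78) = -30.05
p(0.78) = -25.61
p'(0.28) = -33.64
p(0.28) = -9.62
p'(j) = 3*j^2 + 4*j - 35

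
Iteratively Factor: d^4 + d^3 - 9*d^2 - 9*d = (d + 3)*(d^3 - 2*d^2 - 3*d) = (d + 1)*(d + 3)*(d^2 - 3*d) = d*(d + 1)*(d + 3)*(d - 3)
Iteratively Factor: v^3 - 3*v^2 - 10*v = (v)*(v^2 - 3*v - 10) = v*(v + 2)*(v - 5)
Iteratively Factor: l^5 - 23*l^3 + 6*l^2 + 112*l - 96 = (l - 2)*(l^4 + 2*l^3 - 19*l^2 - 32*l + 48) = (l - 2)*(l - 1)*(l^3 + 3*l^2 - 16*l - 48) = (l - 2)*(l - 1)*(l + 4)*(l^2 - l - 12) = (l - 2)*(l - 1)*(l + 3)*(l + 4)*(l - 4)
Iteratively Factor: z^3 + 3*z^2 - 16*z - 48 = (z + 3)*(z^2 - 16) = (z - 4)*(z + 3)*(z + 4)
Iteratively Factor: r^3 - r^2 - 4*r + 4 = (r - 1)*(r^2 - 4) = (r - 1)*(r + 2)*(r - 2)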